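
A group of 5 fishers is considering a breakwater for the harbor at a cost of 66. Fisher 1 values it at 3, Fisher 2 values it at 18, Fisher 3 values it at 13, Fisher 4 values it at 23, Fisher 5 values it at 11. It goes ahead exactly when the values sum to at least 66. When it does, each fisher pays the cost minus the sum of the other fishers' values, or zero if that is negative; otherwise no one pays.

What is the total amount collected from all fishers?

58

Total value 68 ≥ cost 66, so it is built.
Fisher 1: others sum to 65; max(0, 66 - 65) = 1.
Fisher 2: others sum to 50; max(0, 66 - 50) = 16.
Fisher 3: others sum to 55; max(0, 66 - 55) = 11.
Fisher 4: others sum to 45; max(0, 66 - 45) = 21.
Fisher 5: others sum to 57; max(0, 66 - 57) = 9.
Total collected = 1 + 16 + 11 + 21 + 9 = 58.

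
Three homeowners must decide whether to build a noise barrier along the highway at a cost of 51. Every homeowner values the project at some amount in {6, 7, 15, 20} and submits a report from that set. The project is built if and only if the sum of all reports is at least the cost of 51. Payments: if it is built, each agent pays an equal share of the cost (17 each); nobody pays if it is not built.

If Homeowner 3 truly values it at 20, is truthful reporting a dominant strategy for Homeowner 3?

Check each profile of the others' reports and compare truth against every alternative report.
Others report (15, 20): truth gives 3, best alternative gives 0.
Others report (20, 15): truth gives 3, best alternative gives 0.
Others report (20, 20): truth gives 3, best alternative gives 3.
Others report (6, 6): truth gives 0, best alternative gives 0.
Others report (6, 7): truth gives 0, best alternative gives 0.
Others report (6, 15): truth gives 0, best alternative gives 0.
(Remaining 10 profiles checked similarly; truth is weakly best in each.)
In every case the truthful report is at least as good as any alternative, so it is a dominant strategy.

Yes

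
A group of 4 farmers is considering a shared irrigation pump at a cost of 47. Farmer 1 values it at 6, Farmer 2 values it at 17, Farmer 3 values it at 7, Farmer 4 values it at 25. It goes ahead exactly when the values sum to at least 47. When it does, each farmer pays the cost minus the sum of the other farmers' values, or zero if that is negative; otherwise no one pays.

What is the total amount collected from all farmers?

26

Total value 55 ≥ cost 47, so it is built.
Farmer 1: others sum to 49; max(0, 47 - 49) = 0.
Farmer 2: others sum to 38; max(0, 47 - 38) = 9.
Farmer 3: others sum to 48; max(0, 47 - 48) = 0.
Farmer 4: others sum to 30; max(0, 47 - 30) = 17.
Total collected = 0 + 9 + 0 + 17 = 26.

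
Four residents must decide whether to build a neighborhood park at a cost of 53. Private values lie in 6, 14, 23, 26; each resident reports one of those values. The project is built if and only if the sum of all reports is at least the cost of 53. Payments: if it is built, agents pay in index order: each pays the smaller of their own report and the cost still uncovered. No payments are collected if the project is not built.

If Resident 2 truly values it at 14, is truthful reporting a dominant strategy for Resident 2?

No

Consider the case where Resident 1 reports 6, Resident 3 reports 23 and Resident 4 reports 23.
Truthful report 14: project built, pays 14, utility 14 - 14 = 0.
Report 6 instead: project built, pays 6, utility 14 - 6 = 8.
Since 8 > 0, reporting 6 is strictly better here, so truthful reporting is not dominant.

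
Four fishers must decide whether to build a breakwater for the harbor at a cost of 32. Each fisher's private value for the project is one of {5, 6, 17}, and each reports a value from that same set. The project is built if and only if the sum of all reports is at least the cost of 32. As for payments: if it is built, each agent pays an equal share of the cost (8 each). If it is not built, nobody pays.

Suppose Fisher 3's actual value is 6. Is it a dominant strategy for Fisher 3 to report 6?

Yes

Check each profile of the others' reports and compare truth against every alternative report.
Others report (5, 5, 17): truth gives -2, best alternative gives -2.
Others report (5, 6, 17): truth gives -2, best alternative gives -2.
Others report (5, 17, 5): truth gives -2, best alternative gives -2.
Others report (5, 17, 6): truth gives -2, best alternative gives -2.
Others report (5, 17, 17): truth gives -2, best alternative gives -2.
Others report (6, 5, 17): truth gives -2, best alternative gives -2.
(Remaining 21 profiles checked similarly; truth is weakly best in each.)
In every case the truthful report is at least as good as any alternative, so it is a dominant strategy.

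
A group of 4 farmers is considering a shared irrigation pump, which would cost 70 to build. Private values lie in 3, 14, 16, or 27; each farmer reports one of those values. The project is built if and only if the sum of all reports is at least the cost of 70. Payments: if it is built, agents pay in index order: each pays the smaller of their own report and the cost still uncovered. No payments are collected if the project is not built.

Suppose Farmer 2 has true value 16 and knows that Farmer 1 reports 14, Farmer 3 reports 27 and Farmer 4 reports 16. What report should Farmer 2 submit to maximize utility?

Report 3: project not built, utility 0.
Report 14: project built, pays 14, utility 16 - 14 = 2.
Report 16: project built, pays 16, utility 16 - 16 = 0.
Report 27: project built, pays 27, utility 16 - 27 = -11.
The best choice is 14 with utility 2.

14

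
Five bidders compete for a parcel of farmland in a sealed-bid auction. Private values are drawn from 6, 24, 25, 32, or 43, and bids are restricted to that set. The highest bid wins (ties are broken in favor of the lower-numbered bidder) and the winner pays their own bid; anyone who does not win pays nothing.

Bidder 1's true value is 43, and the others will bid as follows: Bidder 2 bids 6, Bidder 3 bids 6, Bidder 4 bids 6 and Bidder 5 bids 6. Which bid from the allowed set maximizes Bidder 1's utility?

6

Bid 6: wins, pays 6, utility 43 - 6 = 37.
Bid 24: wins, pays 24, utility 43 - 24 = 19.
Bid 25: wins, pays 25, utility 43 - 25 = 18.
Bid 32: wins, pays 32, utility 43 - 32 = 11.
Bid 43: wins, pays 43, utility 43 - 43 = 0.
The best choice is 6 with utility 37.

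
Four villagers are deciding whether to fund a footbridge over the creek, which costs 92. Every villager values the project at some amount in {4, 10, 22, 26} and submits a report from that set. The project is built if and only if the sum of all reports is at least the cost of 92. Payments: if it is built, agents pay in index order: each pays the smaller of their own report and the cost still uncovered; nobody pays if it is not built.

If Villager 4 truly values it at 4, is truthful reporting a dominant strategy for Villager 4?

Yes

Check each profile of the others' reports and compare truth against every alternative report.
Others report (4, 4, 4): truth gives 0, best alternative gives 0.
Others report (4, 4, 10): truth gives 0, best alternative gives 0.
Others report (4, 4, 22): truth gives 0, best alternative gives 0.
Others report (4, 4, 26): truth gives 0, best alternative gives 0.
Others report (4, 10, 4): truth gives 0, best alternative gives 0.
Others report (4, 10, 10): truth gives 0, best alternative gives 0.
(Remaining 58 profiles checked similarly; truth is weakly best in each.)
In every case the truthful report is at least as good as any alternative, so it is a dominant strategy.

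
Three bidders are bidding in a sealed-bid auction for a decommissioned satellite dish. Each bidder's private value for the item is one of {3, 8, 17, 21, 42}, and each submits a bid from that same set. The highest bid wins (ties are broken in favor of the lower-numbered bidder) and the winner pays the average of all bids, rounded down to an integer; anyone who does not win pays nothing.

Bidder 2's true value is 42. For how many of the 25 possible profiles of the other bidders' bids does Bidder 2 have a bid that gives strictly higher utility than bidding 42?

Others bid (3, 3): truth gives 26; bid 8 gives 38 > 26. Violating.
Others bid (3, 8): truth gives 25; bid 8 gives 36 > 25. Violating.
Others bid (3, 17): truth gives 22; bid 17 gives 30 > 22. Violating.
Others bid (3, 21): truth gives 20; bid 21 gives 27 > 20. Violating.
Others bid (3, 42): truth gives 13; no alternative beats it.
Others bid (8, 42): truth gives 12; no alternative beats it.
(Checking all 25 profiles: 12 have a profitable deviation, 13 do not.)

12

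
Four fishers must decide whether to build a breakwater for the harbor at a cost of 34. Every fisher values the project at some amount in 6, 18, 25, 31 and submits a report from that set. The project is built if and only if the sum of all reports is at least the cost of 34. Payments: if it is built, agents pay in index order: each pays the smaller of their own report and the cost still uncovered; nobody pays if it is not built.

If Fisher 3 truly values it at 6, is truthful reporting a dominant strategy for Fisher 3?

Yes

Check each profile of the others' reports and compare truth against every alternative report.
Others report (6, 6, 6): truth gives 0, best alternative gives -12.
Others report (6, 6, 18): truth gives 0, best alternative gives -12.
Others report (6, 6, 25): truth gives 0, best alternative gives -12.
Others report (6, 6, 31): truth gives 0, best alternative gives -12.
Others report (6, 18, 6): truth gives 0, best alternative gives -4.
Others report (6, 18, 18): truth gives 0, best alternative gives -4.
(Remaining 58 profiles checked similarly; truth is weakly best in each.)
In every case the truthful report is at least as good as any alternative, so it is a dominant strategy.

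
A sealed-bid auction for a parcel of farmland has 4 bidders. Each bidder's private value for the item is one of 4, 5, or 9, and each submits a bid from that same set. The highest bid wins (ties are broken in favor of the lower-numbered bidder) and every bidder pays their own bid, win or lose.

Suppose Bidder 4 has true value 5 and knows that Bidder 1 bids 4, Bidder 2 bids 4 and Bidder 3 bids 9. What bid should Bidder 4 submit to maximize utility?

4

Bid 4: loses but pays 4, utility -4.
Bid 5: loses but pays 5, utility -5.
Bid 9: loses but pays 9, utility -9.
The best choice is 4 with utility -4.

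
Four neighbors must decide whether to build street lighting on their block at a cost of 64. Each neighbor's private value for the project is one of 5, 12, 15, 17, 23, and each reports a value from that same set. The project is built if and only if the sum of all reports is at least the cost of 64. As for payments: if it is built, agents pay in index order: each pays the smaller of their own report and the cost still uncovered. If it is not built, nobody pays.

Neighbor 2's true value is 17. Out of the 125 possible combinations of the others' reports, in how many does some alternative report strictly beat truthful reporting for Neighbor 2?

41

Others report (5, 23, 23): truth gives 0; report 15 gives 2 > 0. Violating.
Others report (12, 15, 23): truth gives 0; report 15 gives 2 > 0. Violating.
Others report (12, 17, 23): truth gives 0; report 12 gives 5 > 0. Violating.
Others report (12, 23, 15): truth gives 0; report 15 gives 2 > 0. Violating.
Others report (5, 5, 5): truth gives 0; no alternative beats it.
Others report (5, 5, 12): truth gives 0; no alternative beats it.
(Checking all 125 profiles: 41 have a profitable deviation, 84 do not.)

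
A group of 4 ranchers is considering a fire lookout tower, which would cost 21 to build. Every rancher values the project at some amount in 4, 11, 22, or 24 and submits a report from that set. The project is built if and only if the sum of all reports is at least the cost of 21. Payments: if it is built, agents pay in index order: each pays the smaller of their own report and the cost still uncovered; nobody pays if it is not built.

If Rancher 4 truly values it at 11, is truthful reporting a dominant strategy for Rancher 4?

Check each profile of the others' reports and compare truth against every alternative report.
Others report (4, 4, 22): truth gives 11, best alternative gives 11.
Others report (4, 4, 24): truth gives 11, best alternative gives 11.
Others report (4, 11, 11): truth gives 11, best alternative gives 11.
Others report (4, 11, 22): truth gives 11, best alternative gives 11.
Others report (4, 11, 24): truth gives 11, best alternative gives 11.
Others report (4, 22, 4): truth gives 11, best alternative gives 11.
(Remaining 58 profiles checked similarly; truth is weakly best in each.)
In every case the truthful report is at least as good as any alternative, so it is a dominant strategy.

Yes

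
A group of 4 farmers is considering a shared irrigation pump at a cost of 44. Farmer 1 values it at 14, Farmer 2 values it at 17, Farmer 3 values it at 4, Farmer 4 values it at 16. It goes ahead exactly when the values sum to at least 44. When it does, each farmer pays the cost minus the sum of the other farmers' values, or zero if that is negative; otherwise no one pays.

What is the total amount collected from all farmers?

26

Total value 51 ≥ cost 44, so it is built.
Farmer 1: others sum to 37; max(0, 44 - 37) = 7.
Farmer 2: others sum to 34; max(0, 44 - 34) = 10.
Farmer 3: others sum to 47; max(0, 44 - 47) = 0.
Farmer 4: others sum to 35; max(0, 44 - 35) = 9.
Total collected = 7 + 10 + 0 + 9 = 26.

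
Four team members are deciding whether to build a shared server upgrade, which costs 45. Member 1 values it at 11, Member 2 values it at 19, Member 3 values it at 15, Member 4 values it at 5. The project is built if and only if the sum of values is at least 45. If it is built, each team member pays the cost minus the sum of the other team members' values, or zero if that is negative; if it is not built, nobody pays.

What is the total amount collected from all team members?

Total value 50 ≥ cost 45, so it is built.
Member 1: others sum to 39; max(0, 45 - 39) = 6.
Member 2: others sum to 31; max(0, 45 - 31) = 14.
Member 3: others sum to 35; max(0, 45 - 35) = 10.
Member 4: others sum to 45; max(0, 45 - 45) = 0.
Total collected = 6 + 14 + 10 + 0 = 30.

30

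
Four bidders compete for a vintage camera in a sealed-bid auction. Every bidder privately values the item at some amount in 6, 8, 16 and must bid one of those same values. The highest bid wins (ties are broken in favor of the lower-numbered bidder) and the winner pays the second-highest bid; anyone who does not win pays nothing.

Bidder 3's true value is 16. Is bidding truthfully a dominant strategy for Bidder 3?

Yes

Check each profile of the others' bids and compare truth against every alternative bid.
Others bid (6, 8, 6): truth gives 8, best alternative gives 0.
Others bid (6, 8, 8): truth gives 8, best alternative gives 0.
Others bid (8, 6, 6): truth gives 8, best alternative gives 0.
Others bid (8, 6, 8): truth gives 8, best alternative gives 0.
Others bid (8, 8, 6): truth gives 8, best alternative gives 0.
Others bid (8, 8, 8): truth gives 8, best alternative gives 0.
(Remaining 21 profiles checked similarly; truth is weakly best in each.)
In every case the truthful bid is at least as good as any alternative, so it is a dominant strategy.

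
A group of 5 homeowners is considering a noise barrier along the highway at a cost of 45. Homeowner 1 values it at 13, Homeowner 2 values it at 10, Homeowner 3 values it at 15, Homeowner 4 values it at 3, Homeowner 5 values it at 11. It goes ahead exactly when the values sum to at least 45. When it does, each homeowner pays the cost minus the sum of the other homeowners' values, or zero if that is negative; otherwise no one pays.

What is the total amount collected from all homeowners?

21

Total value 52 ≥ cost 45, so it is built.
Homeowner 1: others sum to 39; max(0, 45 - 39) = 6.
Homeowner 2: others sum to 42; max(0, 45 - 42) = 3.
Homeowner 3: others sum to 37; max(0, 45 - 37) = 8.
Homeowner 4: others sum to 49; max(0, 45 - 49) = 0.
Homeowner 5: others sum to 41; max(0, 45 - 41) = 4.
Total collected = 6 + 3 + 8 + 0 + 4 = 21.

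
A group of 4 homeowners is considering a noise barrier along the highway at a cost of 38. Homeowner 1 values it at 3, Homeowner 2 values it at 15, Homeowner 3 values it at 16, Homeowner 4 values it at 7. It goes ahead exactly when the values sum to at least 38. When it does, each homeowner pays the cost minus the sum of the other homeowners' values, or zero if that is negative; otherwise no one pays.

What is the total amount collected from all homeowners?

Total value 41 ≥ cost 38, so it is built.
Homeowner 1: others sum to 38; max(0, 38 - 38) = 0.
Homeowner 2: others sum to 26; max(0, 38 - 26) = 12.
Homeowner 3: others sum to 25; max(0, 38 - 25) = 13.
Homeowner 4: others sum to 34; max(0, 38 - 34) = 4.
Total collected = 0 + 12 + 13 + 4 = 29.

29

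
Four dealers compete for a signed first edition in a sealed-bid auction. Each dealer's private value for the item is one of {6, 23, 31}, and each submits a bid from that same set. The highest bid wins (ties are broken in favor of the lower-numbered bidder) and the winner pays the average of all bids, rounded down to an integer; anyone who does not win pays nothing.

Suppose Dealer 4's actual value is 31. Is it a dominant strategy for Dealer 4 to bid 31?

Consider the case where Dealer 1 bids 6, Dealer 2 bids 6 and Dealer 3 bids 6.
Truthful bid 31: wins, pays 12, utility 31 - 12 = 19.
Bid 23 instead: wins, pays 10, utility 31 - 10 = 21.
Since 21 > 19, bidding 23 is strictly better here, so truthful bidding is not dominant.

No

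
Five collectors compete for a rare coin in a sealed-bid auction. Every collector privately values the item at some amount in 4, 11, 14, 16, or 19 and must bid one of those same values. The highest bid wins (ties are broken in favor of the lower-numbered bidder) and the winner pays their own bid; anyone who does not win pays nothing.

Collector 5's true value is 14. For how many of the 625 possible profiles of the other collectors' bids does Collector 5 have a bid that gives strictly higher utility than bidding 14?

1

Others bid (4, 4, 4, 4): truth gives 0; bid 11 gives 3 > 0. Violating.
Others bid (4, 4, 4, 11): truth gives 0; no alternative beats it.
Others bid (4, 4, 4, 14): truth gives 0; no alternative beats it.
(Checking all 625 profiles: 1 has a profitable deviation, 624 do not.)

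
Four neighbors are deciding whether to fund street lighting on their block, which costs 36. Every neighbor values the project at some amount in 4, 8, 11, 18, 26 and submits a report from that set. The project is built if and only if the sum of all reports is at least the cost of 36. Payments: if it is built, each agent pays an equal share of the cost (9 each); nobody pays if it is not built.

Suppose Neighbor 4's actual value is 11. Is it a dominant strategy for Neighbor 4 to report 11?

No

Consider the case where Neighbor 1 reports 4, Neighbor 2 reports 4 and Neighbor 3 reports 4.
Truthful report 11: project not built, utility 0.
Report 26 instead: project built, pays 9, utility 11 - 9 = 2.
Since 2 > 0, reporting 26 is strictly better here, so truthful reporting is not dominant.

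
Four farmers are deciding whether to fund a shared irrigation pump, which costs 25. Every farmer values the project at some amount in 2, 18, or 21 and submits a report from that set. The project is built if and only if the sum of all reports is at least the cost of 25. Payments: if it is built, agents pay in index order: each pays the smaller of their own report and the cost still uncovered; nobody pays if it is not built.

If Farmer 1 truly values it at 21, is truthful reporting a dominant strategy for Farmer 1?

Consider the case where Farmer 2 reports 2, Farmer 3 reports 2 and Farmer 4 reports 18.
Truthful report 21: project built, pays 21, utility 21 - 21 = 0.
Report 18 instead: project built, pays 18, utility 21 - 18 = 3.
Since 3 > 0, reporting 18 is strictly better here, so truthful reporting is not dominant.

No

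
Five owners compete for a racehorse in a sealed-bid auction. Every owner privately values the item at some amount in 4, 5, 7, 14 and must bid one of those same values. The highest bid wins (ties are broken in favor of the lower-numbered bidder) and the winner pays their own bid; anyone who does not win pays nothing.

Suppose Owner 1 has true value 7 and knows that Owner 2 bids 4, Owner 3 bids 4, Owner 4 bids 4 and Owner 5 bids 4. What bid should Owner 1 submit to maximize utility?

4

Bid 4: wins, pays 4, utility 7 - 4 = 3.
Bid 5: wins, pays 5, utility 7 - 5 = 2.
Bid 7: wins, pays 7, utility 7 - 7 = 0.
Bid 14: wins, pays 14, utility 7 - 14 = -7.
The best choice is 4 with utility 3.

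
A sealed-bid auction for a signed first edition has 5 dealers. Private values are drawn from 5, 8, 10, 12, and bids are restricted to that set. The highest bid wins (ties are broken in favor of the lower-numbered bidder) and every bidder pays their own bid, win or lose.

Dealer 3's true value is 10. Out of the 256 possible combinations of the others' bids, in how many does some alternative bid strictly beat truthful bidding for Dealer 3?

Others bid (5, 5, 5, 5): truth gives 0; bid 8 gives 2 > 0. Violating.
Others bid (5, 5, 5, 8): truth gives 0; bid 8 gives 2 > 0. Violating.
Others bid (5, 5, 5, 12): truth gives -10; bid 12 gives -2 > -10. Violating.
Others bid (5, 5, 8, 5): truth gives 0; bid 8 gives 2 > 0. Violating.
Others bid (5, 5, 5, 10): truth gives 0; no alternative beats it.
Others bid (5, 5, 8, 10): truth gives 0; no alternative beats it.
(Checking all 256 profiles: 224 have a profitable deviation, 32 do not.)

224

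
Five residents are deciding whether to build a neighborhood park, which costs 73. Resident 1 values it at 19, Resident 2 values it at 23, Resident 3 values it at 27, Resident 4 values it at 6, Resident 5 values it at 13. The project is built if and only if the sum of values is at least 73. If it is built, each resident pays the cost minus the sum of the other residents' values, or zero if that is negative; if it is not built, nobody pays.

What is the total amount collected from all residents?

Total value 88 ≥ cost 73, so it is built.
Resident 1: others sum to 69; max(0, 73 - 69) = 4.
Resident 2: others sum to 65; max(0, 73 - 65) = 8.
Resident 3: others sum to 61; max(0, 73 - 61) = 12.
Resident 4: others sum to 82; max(0, 73 - 82) = 0.
Resident 5: others sum to 75; max(0, 73 - 75) = 0.
Total collected = 4 + 8 + 12 + 0 + 0 = 24.

24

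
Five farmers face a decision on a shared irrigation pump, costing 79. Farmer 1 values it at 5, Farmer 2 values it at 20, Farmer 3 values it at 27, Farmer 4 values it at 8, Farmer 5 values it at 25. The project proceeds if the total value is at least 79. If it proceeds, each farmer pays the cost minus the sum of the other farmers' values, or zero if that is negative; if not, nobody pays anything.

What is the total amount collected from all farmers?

56

Total value 85 ≥ cost 79, so it is built.
Farmer 1: others sum to 80; max(0, 79 - 80) = 0.
Farmer 2: others sum to 65; max(0, 79 - 65) = 14.
Farmer 3: others sum to 58; max(0, 79 - 58) = 21.
Farmer 4: others sum to 77; max(0, 79 - 77) = 2.
Farmer 5: others sum to 60; max(0, 79 - 60) = 19.
Total collected = 0 + 14 + 21 + 2 + 19 = 56.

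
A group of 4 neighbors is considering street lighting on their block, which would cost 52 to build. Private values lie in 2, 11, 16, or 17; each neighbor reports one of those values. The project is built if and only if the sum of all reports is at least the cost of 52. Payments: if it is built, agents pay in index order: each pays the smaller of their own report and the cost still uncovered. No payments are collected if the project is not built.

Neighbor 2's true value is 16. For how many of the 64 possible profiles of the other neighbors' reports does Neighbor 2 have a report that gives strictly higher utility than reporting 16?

20

Others report (11, 16, 16): truth gives 0; report 11 gives 5 > 0. Violating.
Others report (11, 16, 17): truth gives 0; report 11 gives 5 > 0. Violating.
Others report (11, 17, 16): truth gives 0; report 11 gives 5 > 0. Violating.
Others report (11, 17, 17): truth gives 0; report 11 gives 5 > 0. Violating.
Others report (2, 2, 2): truth gives 0; no alternative beats it.
Others report (2, 2, 11): truth gives 0; no alternative beats it.
(Checking all 64 profiles: 20 have a profitable deviation, 44 do not.)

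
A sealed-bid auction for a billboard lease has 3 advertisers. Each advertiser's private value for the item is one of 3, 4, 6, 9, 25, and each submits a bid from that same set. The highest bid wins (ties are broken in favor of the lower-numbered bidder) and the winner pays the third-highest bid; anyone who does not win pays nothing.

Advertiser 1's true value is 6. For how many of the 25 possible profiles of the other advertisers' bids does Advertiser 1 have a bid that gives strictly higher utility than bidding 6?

8

Others bid (3, 9): truth gives 0; bid 9 gives 3 > 0. Violating.
Others bid (3, 25): truth gives 0; bid 25 gives 3 > 0. Violating.
Others bid (4, 9): truth gives 0; bid 9 gives 2 > 0. Violating.
Others bid (4, 25): truth gives 0; bid 25 gives 2 > 0. Violating.
Others bid (3, 3): truth gives 3; no alternative beats it.
Others bid (3, 4): truth gives 3; no alternative beats it.
(Checking all 25 profiles: 8 have a profitable deviation, 17 do not.)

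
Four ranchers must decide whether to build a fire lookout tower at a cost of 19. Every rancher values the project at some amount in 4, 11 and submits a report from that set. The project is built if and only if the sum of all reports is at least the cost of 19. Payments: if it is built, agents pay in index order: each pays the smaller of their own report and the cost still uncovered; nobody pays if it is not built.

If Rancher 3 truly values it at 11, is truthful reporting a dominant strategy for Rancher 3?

Consider the case where Rancher 1 reports 4, Rancher 2 reports 4 and Rancher 4 reports 11.
Truthful report 11: project built, pays 11, utility 11 - 11 = 0.
Report 4 instead: project built, pays 4, utility 11 - 4 = 7.
Since 7 > 0, reporting 4 is strictly better here, so truthful reporting is not dominant.

No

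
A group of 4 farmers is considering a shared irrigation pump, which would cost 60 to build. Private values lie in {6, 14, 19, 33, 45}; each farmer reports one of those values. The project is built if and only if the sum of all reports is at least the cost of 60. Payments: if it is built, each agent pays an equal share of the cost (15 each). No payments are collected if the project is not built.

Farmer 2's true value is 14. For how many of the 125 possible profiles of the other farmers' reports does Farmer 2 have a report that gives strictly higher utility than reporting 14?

Others report (6, 14, 33): truth gives -1; report 6 gives 0 > -1. Violating.
Others report (6, 33, 14): truth gives -1; report 6 gives 0 > -1. Violating.
Others report (14, 6, 33): truth gives -1; report 6 gives 0 > -1. Violating.
Others report (14, 14, 19): truth gives -1; report 6 gives 0 > -1. Violating.
Others report (6, 6, 6): truth gives 0; no alternative beats it.
Others report (6, 6, 14): truth gives 0; no alternative beats it.
(Checking all 125 profiles: 12 have a profitable deviation, 113 do not.)

12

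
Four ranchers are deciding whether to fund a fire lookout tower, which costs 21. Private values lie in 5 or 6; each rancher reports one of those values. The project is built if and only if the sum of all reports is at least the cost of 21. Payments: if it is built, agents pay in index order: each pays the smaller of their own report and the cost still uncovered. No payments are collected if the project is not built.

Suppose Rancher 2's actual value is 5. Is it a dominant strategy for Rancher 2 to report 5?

Check each profile of the others' reports and compare truth against every alternative report.
Others report (5, 5, 5): truth gives 0, best alternative gives -1.
Others report (5, 5, 6): truth gives 0, best alternative gives -1.
Others report (5, 6, 5): truth gives 0, best alternative gives -1.
Others report (5, 6, 6): truth gives 0, best alternative gives -1.
Others report (6, 5, 5): truth gives 0, best alternative gives -1.
Others report (6, 5, 6): truth gives 0, best alternative gives -1.
(Remaining 2 profiles checked similarly; truth is weakly best in each.)
In every case the truthful report is at least as good as any alternative, so it is a dominant strategy.

Yes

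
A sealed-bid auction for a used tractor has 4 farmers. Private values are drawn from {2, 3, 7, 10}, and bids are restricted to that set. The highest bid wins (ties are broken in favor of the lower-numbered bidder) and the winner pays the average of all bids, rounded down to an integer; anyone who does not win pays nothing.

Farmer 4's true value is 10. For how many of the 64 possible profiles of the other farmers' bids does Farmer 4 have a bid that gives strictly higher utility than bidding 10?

7

Others bid (2, 2, 2): truth gives 6; bid 3 gives 8 > 6. Violating.
Others bid (2, 2, 3): truth gives 6; bid 7 gives 7 > 6. Violating.
Others bid (2, 3, 2): truth gives 6; bid 7 gives 7 > 6. Violating.
Others bid (2, 3, 3): truth gives 6; bid 7 gives 7 > 6. Violating.
Others bid (2, 2, 7): truth gives 5; no alternative beats it.
Others bid (2, 2, 10): truth gives 0; no alternative beats it.
(Checking all 64 profiles: 7 have a profitable deviation, 57 do not.)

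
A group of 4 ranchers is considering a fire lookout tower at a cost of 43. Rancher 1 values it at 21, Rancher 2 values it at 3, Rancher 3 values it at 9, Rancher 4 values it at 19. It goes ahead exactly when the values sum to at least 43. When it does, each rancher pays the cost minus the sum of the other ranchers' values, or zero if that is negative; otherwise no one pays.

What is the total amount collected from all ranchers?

Total value 52 ≥ cost 43, so it is built.
Rancher 1: others sum to 31; max(0, 43 - 31) = 12.
Rancher 2: others sum to 49; max(0, 43 - 49) = 0.
Rancher 3: others sum to 43; max(0, 43 - 43) = 0.
Rancher 4: others sum to 33; max(0, 43 - 33) = 10.
Total collected = 12 + 0 + 0 + 10 = 22.

22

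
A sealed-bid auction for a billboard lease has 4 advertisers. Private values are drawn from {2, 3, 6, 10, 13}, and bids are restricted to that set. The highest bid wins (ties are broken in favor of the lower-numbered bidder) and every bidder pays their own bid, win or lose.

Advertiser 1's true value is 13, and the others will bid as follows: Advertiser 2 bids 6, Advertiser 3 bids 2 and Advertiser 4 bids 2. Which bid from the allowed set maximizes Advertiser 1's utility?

Bid 2: loses but pays 2, utility -2.
Bid 3: loses but pays 3, utility -3.
Bid 6: wins, pays 6, utility 13 - 6 = 7.
Bid 10: wins, pays 10, utility 13 - 10 = 3.
Bid 13: wins, pays 13, utility 13 - 13 = 0.
The best choice is 6 with utility 7.

6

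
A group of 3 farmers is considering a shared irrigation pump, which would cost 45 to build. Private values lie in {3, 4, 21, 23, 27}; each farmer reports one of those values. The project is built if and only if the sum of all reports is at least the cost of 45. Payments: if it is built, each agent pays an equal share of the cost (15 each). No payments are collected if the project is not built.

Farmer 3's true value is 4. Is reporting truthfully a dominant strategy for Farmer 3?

Yes

Check each profile of the others' reports and compare truth against every alternative report.
Others report (21, 21): truth gives -11, best alternative gives -11.
Others report (21, 23): truth gives -11, best alternative gives -11.
Others report (21, 27): truth gives -11, best alternative gives -11.
Others report (23, 21): truth gives -11, best alternative gives -11.
Others report (23, 23): truth gives -11, best alternative gives -11.
Others report (23, 27): truth gives -11, best alternative gives -11.
(Remaining 19 profiles checked similarly; truth is weakly best in each.)
In every case the truthful report is at least as good as any alternative, so it is a dominant strategy.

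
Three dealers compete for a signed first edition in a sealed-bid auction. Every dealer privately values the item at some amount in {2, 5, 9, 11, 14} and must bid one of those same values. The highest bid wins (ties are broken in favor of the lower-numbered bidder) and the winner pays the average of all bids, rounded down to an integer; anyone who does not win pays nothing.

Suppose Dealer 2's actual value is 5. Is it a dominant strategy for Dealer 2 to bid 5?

Check each profile of the others' bids and compare truth against every alternative bid.
Others bid (2, 2): truth gives 2, best alternative gives 1.
Others bid (2, 5): truth gives 1, best alternative gives 0.
Others bid (2, 9): truth gives 0, best alternative gives 0.
Others bid (2, 11): truth gives 0, best alternative gives 0.
Others bid (2, 14): truth gives 0, best alternative gives 0.
Others bid (5, 2): truth gives 0, best alternative gives 0.
(Remaining 19 profiles checked similarly; truth is weakly best in each.)
In every case the truthful bid is at least as good as any alternative, so it is a dominant strategy.

Yes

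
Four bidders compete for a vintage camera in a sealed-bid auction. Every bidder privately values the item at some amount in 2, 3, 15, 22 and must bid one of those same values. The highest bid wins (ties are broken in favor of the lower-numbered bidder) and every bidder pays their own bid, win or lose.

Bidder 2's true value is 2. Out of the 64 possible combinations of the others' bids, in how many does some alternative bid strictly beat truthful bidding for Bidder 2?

Others bid (2, 2, 2): truth gives -2; bid 3 gives -1 > -2. Violating.
Others bid (2, 2, 3): truth gives -2; bid 3 gives -1 > -2. Violating.
Others bid (2, 3, 2): truth gives -2; bid 3 gives -1 > -2. Violating.
Others bid (2, 3, 3): truth gives -2; bid 3 gives -1 > -2. Violating.
Others bid (2, 2, 15): truth gives -2; no alternative beats it.
Others bid (2, 2, 22): truth gives -2; no alternative beats it.
(Checking all 64 profiles: 4 have a profitable deviation, 60 do not.)

4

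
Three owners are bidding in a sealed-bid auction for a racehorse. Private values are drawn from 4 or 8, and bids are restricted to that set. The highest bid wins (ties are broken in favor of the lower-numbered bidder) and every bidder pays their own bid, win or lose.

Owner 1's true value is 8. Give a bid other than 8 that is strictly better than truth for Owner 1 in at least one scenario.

4

Suppose Owner 2 bids 4 and Owner 3 bids 4.
Bid 8: wins, pays 8, utility 8 - 8 = 0.
Bid 4: wins, pays 4, utility 8 - 4 = 4.
So bidding 4 beats truth here (4 > 0).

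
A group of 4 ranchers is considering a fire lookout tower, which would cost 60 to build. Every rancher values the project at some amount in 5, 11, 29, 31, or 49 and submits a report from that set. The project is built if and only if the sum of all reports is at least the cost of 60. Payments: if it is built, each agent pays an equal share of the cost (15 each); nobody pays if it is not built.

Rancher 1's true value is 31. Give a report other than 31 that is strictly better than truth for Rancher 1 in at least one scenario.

49

Suppose Rancher 2 reports 5, Rancher 3 reports 5 and Rancher 4 reports 5.
Report 31: project not built, utility 0.
Report 49: project built, pays 15, utility 31 - 15 = 16.
So reporting 49 beats truth here (16 > 0).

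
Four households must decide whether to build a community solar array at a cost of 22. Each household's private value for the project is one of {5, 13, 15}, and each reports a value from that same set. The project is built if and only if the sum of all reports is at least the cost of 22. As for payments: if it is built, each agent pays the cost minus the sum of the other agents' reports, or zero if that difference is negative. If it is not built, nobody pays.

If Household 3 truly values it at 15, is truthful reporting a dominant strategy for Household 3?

Yes

Check each profile of the others' reports and compare truth against every alternative report.
Others report (5, 5, 13): truth gives 15, best alternative gives 15.
Others report (5, 5, 15): truth gives 15, best alternative gives 15.
Others report (5, 13, 5): truth gives 15, best alternative gives 15.
Others report (5, 13, 13): truth gives 15, best alternative gives 15.
Others report (5, 13, 15): truth gives 15, best alternative gives 15.
Others report (5, 15, 5): truth gives 15, best alternative gives 15.
(Remaining 21 profiles checked similarly; truth is weakly best in each.)
In every case the truthful report is at least as good as any alternative, so it is a dominant strategy.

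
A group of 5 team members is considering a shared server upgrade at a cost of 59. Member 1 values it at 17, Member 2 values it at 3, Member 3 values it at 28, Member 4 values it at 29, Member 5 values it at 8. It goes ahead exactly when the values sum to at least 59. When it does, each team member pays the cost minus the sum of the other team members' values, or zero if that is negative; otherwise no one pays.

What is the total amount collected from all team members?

Total value 85 ≥ cost 59, so it is built.
Member 1: others sum to 68; max(0, 59 - 68) = 0.
Member 2: others sum to 82; max(0, 59 - 82) = 0.
Member 3: others sum to 57; max(0, 59 - 57) = 2.
Member 4: others sum to 56; max(0, 59 - 56) = 3.
Member 5: others sum to 77; max(0, 59 - 77) = 0.
Total collected = 0 + 0 + 2 + 3 + 0 = 5.

5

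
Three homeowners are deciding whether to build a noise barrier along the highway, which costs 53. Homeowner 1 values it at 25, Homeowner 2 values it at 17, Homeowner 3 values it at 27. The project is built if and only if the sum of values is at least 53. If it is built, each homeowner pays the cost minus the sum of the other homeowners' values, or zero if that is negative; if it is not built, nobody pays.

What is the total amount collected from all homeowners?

Total value 69 ≥ cost 53, so it is built.
Homeowner 1: others sum to 44; max(0, 53 - 44) = 9.
Homeowner 2: others sum to 52; max(0, 53 - 52) = 1.
Homeowner 3: others sum to 42; max(0, 53 - 42) = 11.
Total collected = 9 + 1 + 11 = 21.

21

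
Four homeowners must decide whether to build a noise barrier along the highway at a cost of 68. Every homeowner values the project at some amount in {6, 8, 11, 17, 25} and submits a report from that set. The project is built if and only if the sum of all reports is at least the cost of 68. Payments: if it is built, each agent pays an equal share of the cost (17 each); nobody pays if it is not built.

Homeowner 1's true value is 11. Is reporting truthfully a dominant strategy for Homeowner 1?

Consider the case where Homeowner 2 reports 8, Homeowner 3 reports 25 and Homeowner 4 reports 25.
Truthful report 11: project built, pays 17, utility 11 - 17 = -6.
Report 6 instead: project not built, utility 0.
Since 0 > -6, reporting 6 is strictly better here, so truthful reporting is not dominant.

No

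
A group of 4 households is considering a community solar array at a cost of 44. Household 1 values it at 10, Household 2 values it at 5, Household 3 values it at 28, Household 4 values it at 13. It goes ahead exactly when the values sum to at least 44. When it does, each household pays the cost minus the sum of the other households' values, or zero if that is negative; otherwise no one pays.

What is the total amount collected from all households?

17

Total value 56 ≥ cost 44, so it is built.
Household 1: others sum to 46; max(0, 44 - 46) = 0.
Household 2: others sum to 51; max(0, 44 - 51) = 0.
Household 3: others sum to 28; max(0, 44 - 28) = 16.
Household 4: others sum to 43; max(0, 44 - 43) = 1.
Total collected = 0 + 0 + 16 + 1 = 17.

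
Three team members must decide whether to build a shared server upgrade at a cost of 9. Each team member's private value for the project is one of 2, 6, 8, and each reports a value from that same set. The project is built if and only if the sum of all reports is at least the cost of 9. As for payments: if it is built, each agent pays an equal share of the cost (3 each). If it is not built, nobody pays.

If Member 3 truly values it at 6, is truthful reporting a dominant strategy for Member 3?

Yes

Check each profile of the others' reports and compare truth against every alternative report.
Others report (2, 2): truth gives 3, best alternative gives 3.
Others report (2, 6): truth gives 3, best alternative gives 3.
Others report (2, 8): truth gives 3, best alternative gives 3.
Others report (6, 2): truth gives 3, best alternative gives 3.
Others report (6, 6): truth gives 3, best alternative gives 3.
Others report (6, 8): truth gives 3, best alternative gives 3.
(Remaining 3 profiles checked similarly; truth is weakly best in each.)
In every case the truthful report is at least as good as any alternative, so it is a dominant strategy.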